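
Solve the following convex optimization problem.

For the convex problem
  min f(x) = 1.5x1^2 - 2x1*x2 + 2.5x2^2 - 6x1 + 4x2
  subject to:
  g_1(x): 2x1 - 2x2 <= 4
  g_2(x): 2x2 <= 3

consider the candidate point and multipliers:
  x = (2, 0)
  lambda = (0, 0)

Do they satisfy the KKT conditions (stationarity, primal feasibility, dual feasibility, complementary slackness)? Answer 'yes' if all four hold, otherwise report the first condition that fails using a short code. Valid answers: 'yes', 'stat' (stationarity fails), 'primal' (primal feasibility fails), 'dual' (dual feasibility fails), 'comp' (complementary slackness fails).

Gradient of f: grad f(x) = Q x + c = (0, 0)
Constraint values g_i(x) = a_i^T x - b_i:
  g_1((2, 0)) = 0
  g_2((2, 0)) = -3
Stationarity residual: grad f(x) + sum_i lambda_i a_i = (0, 0)
  -> stationarity OK
Primal feasibility (all g_i <= 0): OK
Dual feasibility (all lambda_i >= 0): OK
Complementary slackness (lambda_i * g_i(x) = 0 for all i): OK

Verdict: yes, KKT holds.

yes


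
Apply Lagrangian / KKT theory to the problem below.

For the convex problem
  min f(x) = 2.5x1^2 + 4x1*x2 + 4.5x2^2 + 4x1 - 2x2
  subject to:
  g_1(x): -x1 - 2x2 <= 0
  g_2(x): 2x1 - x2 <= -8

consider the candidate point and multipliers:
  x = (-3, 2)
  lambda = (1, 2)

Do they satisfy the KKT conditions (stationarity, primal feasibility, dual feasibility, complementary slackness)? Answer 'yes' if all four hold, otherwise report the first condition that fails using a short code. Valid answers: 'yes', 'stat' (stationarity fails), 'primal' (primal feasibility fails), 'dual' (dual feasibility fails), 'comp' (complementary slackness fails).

Gradient of f: grad f(x) = Q x + c = (-3, 4)
Constraint values g_i(x) = a_i^T x - b_i:
  g_1((-3, 2)) = -1
  g_2((-3, 2)) = 0
Stationarity residual: grad f(x) + sum_i lambda_i a_i = (0, 0)
  -> stationarity OK
Primal feasibility (all g_i <= 0): OK
Dual feasibility (all lambda_i >= 0): OK
Complementary slackness (lambda_i * g_i(x) = 0 for all i): FAILS

Verdict: the first failing condition is complementary_slackness -> comp.

comp


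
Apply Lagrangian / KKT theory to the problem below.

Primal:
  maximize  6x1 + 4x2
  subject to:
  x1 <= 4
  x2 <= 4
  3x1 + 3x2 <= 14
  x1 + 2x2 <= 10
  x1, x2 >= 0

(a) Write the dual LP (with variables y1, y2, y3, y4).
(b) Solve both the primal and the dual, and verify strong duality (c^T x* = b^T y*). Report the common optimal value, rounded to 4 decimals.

The standard primal-dual pair for 'max c^T x s.t. A x <= b, x >= 0' is:
  Dual:  min b^T y  s.t.  A^T y >= c,  y >= 0.

So the dual LP is:
  minimize  4y1 + 4y2 + 14y3 + 10y4
  subject to:
    y1 + 3y3 + y4 >= 6
    y2 + 3y3 + 2y4 >= 4
    y1, y2, y3, y4 >= 0

Solving the primal: x* = (4, 0.6667).
  primal value c^T x* = 26.6667.
Solving the dual: y* = (2, 0, 1.3333, 0).
  dual value b^T y* = 26.6667.
Strong duality: c^T x* = b^T y*. Confirmed.

26.6667


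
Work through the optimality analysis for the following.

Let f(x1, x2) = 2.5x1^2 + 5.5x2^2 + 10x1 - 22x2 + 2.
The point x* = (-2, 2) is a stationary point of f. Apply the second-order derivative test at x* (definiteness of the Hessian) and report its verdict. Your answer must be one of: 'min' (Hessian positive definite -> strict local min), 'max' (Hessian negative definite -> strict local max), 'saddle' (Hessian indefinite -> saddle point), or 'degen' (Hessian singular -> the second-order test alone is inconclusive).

Compute the Hessian H = grad^2 f:
  H = [[5, 0], [0, 11]]
Verify stationarity: grad f(x*) = H x* + g = (0, 0).
Eigenvalues of H: 5, 11.
Both eigenvalues > 0, so H is positive definite -> x* is a strict local min.

min


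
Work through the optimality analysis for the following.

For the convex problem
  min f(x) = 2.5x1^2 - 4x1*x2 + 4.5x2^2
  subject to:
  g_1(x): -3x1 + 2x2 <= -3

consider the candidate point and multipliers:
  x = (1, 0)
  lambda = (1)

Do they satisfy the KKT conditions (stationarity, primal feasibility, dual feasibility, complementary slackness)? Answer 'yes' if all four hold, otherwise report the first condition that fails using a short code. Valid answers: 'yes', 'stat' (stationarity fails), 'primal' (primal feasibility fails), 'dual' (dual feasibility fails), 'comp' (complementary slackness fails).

Gradient of f: grad f(x) = Q x + c = (5, -4)
Constraint values g_i(x) = a_i^T x - b_i:
  g_1((1, 0)) = 0
Stationarity residual: grad f(x) + sum_i lambda_i a_i = (2, -2)
  -> stationarity FAILS
Primal feasibility (all g_i <= 0): OK
Dual feasibility (all lambda_i >= 0): OK
Complementary slackness (lambda_i * g_i(x) = 0 for all i): OK

Verdict: the first failing condition is stationarity -> stat.

stat


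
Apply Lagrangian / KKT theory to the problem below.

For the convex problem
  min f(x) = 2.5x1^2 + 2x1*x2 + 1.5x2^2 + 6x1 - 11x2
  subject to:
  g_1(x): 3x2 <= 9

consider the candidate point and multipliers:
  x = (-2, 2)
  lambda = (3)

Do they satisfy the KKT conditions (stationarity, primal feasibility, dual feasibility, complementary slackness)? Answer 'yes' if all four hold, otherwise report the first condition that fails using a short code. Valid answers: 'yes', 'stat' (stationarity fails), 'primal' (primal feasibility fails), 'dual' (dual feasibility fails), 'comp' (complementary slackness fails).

Gradient of f: grad f(x) = Q x + c = (0, -9)
Constraint values g_i(x) = a_i^T x - b_i:
  g_1((-2, 2)) = -3
Stationarity residual: grad f(x) + sum_i lambda_i a_i = (0, 0)
  -> stationarity OK
Primal feasibility (all g_i <= 0): OK
Dual feasibility (all lambda_i >= 0): OK
Complementary slackness (lambda_i * g_i(x) = 0 for all i): FAILS

Verdict: the first failing condition is complementary_slackness -> comp.

comp


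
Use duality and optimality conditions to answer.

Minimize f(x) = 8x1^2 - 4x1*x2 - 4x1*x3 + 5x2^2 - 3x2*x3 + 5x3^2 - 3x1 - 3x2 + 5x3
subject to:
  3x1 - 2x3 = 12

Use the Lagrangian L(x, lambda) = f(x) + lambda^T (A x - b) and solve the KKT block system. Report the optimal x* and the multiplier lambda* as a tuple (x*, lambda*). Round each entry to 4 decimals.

Form the Lagrangian:
  L(x, lambda) = (1/2) x^T Q x + c^T x + lambda^T (A x - b)
Stationarity (grad_x L = 0): Q x + c + A^T lambda = 0.
Primal feasibility: A x = b.

This gives the KKT block system:
  [ Q   A^T ] [ x     ]   [-c ]
  [ A    0  ] [ lambda ] = [ b ]

Solving the linear system:
  x*      = (2.5292, 0.6498, -2.2062)
  lambda* = (-14.5642)
  f(x*)   = 77.1012

x* = (2.5292, 0.6498, -2.2062), lambda* = (-14.5642)


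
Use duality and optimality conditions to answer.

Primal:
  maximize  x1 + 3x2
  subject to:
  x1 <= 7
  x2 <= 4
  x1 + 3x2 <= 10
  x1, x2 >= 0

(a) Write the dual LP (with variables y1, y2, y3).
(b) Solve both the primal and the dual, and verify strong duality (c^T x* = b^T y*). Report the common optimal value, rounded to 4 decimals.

The standard primal-dual pair for 'max c^T x s.t. A x <= b, x >= 0' is:
  Dual:  min b^T y  s.t.  A^T y >= c,  y >= 0.

So the dual LP is:
  minimize  7y1 + 4y2 + 10y3
  subject to:
    y1 + y3 >= 1
    y2 + 3y3 >= 3
    y1, y2, y3 >= 0

Solving the primal: x* = (0, 3.3333).
  primal value c^T x* = 10.
Solving the dual: y* = (0, 0, 1).
  dual value b^T y* = 10.
Strong duality: c^T x* = b^T y*. Confirmed.

10


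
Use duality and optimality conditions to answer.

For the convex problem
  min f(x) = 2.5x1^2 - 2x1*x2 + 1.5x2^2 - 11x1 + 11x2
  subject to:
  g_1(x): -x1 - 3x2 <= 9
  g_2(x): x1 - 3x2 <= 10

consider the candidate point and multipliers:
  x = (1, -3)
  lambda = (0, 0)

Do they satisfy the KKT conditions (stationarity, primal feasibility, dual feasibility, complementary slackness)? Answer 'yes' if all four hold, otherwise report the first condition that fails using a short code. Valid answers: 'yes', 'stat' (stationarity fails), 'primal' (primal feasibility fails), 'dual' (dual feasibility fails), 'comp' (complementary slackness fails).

Gradient of f: grad f(x) = Q x + c = (0, 0)
Constraint values g_i(x) = a_i^T x - b_i:
  g_1((1, -3)) = -1
  g_2((1, -3)) = 0
Stationarity residual: grad f(x) + sum_i lambda_i a_i = (0, 0)
  -> stationarity OK
Primal feasibility (all g_i <= 0): OK
Dual feasibility (all lambda_i >= 0): OK
Complementary slackness (lambda_i * g_i(x) = 0 for all i): OK

Verdict: yes, KKT holds.

yes


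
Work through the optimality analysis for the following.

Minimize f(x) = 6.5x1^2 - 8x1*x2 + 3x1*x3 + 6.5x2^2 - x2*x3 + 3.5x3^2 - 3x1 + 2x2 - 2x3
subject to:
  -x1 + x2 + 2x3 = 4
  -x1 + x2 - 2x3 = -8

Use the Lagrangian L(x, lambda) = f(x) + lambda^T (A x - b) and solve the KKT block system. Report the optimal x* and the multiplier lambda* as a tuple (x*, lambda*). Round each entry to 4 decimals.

Form the Lagrangian:
  L(x, lambda) = (1/2) x^T Q x + c^T x + lambda^T (A x - b)
Stationarity (grad_x L = 0): Q x + c + A^T lambda = 0.
Primal feasibility: A x = b.

This gives the KKT block system:
  [ Q   A^T ] [ x     ]   [-c ]
  [ A    0  ] [ lambda ] = [ b ]

Solving the linear system:
  x*      = (0.5, -1.5, 3)
  lambda* = (6.75, 17.75)
  f(x*)   = 52.25

x* = (0.5, -1.5, 3), lambda* = (6.75, 17.75)


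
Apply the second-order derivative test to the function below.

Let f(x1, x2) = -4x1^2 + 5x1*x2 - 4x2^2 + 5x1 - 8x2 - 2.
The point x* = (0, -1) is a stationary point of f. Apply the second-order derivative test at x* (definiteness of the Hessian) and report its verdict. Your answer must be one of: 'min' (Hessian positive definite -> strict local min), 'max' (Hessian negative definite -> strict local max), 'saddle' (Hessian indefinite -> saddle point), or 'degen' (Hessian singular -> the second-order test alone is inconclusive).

Compute the Hessian H = grad^2 f:
  H = [[-8, 5], [5, -8]]
Verify stationarity: grad f(x*) = H x* + g = (0, 0).
Eigenvalues of H: -13, -3.
Both eigenvalues < 0, so H is negative definite -> x* is a strict local max.

max


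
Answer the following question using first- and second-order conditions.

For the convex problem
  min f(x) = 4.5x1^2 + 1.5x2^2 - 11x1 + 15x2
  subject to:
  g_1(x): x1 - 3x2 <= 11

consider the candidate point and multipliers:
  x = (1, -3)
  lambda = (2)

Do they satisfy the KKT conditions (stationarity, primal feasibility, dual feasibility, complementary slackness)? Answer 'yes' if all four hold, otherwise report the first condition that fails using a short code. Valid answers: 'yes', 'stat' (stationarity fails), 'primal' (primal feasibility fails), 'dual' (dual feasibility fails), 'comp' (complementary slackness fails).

Gradient of f: grad f(x) = Q x + c = (-2, 6)
Constraint values g_i(x) = a_i^T x - b_i:
  g_1((1, -3)) = -1
Stationarity residual: grad f(x) + sum_i lambda_i a_i = (0, 0)
  -> stationarity OK
Primal feasibility (all g_i <= 0): OK
Dual feasibility (all lambda_i >= 0): OK
Complementary slackness (lambda_i * g_i(x) = 0 for all i): FAILS

Verdict: the first failing condition is complementary_slackness -> comp.

comp


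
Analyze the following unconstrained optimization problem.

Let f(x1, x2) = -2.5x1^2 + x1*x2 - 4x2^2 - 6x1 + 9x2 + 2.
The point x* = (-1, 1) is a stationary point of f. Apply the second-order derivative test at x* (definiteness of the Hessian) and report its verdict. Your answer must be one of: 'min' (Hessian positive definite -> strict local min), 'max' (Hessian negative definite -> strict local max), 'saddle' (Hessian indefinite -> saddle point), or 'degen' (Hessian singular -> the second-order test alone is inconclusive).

Compute the Hessian H = grad^2 f:
  H = [[-5, 1], [1, -8]]
Verify stationarity: grad f(x*) = H x* + g = (0, 0).
Eigenvalues of H: -8.3028, -4.6972.
Both eigenvalues < 0, so H is negative definite -> x* is a strict local max.

max


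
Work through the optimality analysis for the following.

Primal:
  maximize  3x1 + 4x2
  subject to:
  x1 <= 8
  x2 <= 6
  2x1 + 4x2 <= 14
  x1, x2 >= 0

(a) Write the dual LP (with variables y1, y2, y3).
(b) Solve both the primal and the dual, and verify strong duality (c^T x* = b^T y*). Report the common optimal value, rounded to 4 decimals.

The standard primal-dual pair for 'max c^T x s.t. A x <= b, x >= 0' is:
  Dual:  min b^T y  s.t.  A^T y >= c,  y >= 0.

So the dual LP is:
  minimize  8y1 + 6y2 + 14y3
  subject to:
    y1 + 2y3 >= 3
    y2 + 4y3 >= 4
    y1, y2, y3 >= 0

Solving the primal: x* = (7, 0).
  primal value c^T x* = 21.
Solving the dual: y* = (0, 0, 1.5).
  dual value b^T y* = 21.
Strong duality: c^T x* = b^T y*. Confirmed.

21


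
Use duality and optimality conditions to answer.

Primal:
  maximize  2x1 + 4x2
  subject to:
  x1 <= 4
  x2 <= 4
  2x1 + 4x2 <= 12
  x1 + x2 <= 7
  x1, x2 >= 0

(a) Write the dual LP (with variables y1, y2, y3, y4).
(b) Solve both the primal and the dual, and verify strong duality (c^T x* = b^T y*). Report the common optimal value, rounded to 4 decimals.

The standard primal-dual pair for 'max c^T x s.t. A x <= b, x >= 0' is:
  Dual:  min b^T y  s.t.  A^T y >= c,  y >= 0.

So the dual LP is:
  minimize  4y1 + 4y2 + 12y3 + 7y4
  subject to:
    y1 + 2y3 + y4 >= 2
    y2 + 4y3 + y4 >= 4
    y1, y2, y3, y4 >= 0

Solving the primal: x* = (0, 3).
  primal value c^T x* = 12.
Solving the dual: y* = (0, 0, 1, 0).
  dual value b^T y* = 12.
Strong duality: c^T x* = b^T y*. Confirmed.

12


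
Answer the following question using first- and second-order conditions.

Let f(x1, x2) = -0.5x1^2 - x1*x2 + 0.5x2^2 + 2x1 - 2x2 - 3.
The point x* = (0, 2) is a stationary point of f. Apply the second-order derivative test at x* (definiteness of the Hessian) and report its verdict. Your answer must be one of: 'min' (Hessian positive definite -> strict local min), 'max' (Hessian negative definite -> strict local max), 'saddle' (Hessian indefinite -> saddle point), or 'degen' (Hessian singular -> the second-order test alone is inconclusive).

Compute the Hessian H = grad^2 f:
  H = [[-1, -1], [-1, 1]]
Verify stationarity: grad f(x*) = H x* + g = (0, 0).
Eigenvalues of H: -1.4142, 1.4142.
Eigenvalues have mixed signs, so H is indefinite -> x* is a saddle point.

saddle


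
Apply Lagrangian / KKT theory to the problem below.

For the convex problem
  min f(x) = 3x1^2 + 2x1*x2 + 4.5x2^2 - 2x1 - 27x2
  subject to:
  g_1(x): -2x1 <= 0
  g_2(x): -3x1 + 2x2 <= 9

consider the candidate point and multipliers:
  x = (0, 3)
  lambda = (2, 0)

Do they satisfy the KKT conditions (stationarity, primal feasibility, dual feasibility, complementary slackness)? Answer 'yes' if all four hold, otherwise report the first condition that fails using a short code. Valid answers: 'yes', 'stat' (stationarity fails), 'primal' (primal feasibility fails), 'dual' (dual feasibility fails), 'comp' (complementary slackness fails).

Gradient of f: grad f(x) = Q x + c = (4, 0)
Constraint values g_i(x) = a_i^T x - b_i:
  g_1((0, 3)) = 0
  g_2((0, 3)) = -3
Stationarity residual: grad f(x) + sum_i lambda_i a_i = (0, 0)
  -> stationarity OK
Primal feasibility (all g_i <= 0): OK
Dual feasibility (all lambda_i >= 0): OK
Complementary slackness (lambda_i * g_i(x) = 0 for all i): OK

Verdict: yes, KKT holds.

yes


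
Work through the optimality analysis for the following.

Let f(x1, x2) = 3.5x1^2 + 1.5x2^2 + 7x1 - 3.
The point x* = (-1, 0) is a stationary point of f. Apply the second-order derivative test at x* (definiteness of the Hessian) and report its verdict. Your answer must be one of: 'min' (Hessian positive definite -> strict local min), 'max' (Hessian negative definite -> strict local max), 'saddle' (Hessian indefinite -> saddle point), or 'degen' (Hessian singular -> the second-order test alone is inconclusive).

Compute the Hessian H = grad^2 f:
  H = [[7, 0], [0, 3]]
Verify stationarity: grad f(x*) = H x* + g = (0, 0).
Eigenvalues of H: 3, 7.
Both eigenvalues > 0, so H is positive definite -> x* is a strict local min.

min


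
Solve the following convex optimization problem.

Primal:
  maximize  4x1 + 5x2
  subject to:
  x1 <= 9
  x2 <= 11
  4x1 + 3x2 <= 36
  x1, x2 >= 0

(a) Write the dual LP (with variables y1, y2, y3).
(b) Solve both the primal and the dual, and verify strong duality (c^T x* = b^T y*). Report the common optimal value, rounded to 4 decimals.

The standard primal-dual pair for 'max c^T x s.t. A x <= b, x >= 0' is:
  Dual:  min b^T y  s.t.  A^T y >= c,  y >= 0.

So the dual LP is:
  minimize  9y1 + 11y2 + 36y3
  subject to:
    y1 + 4y3 >= 4
    y2 + 3y3 >= 5
    y1, y2, y3 >= 0

Solving the primal: x* = (0.75, 11).
  primal value c^T x* = 58.
Solving the dual: y* = (0, 2, 1).
  dual value b^T y* = 58.
Strong duality: c^T x* = b^T y*. Confirmed.

58


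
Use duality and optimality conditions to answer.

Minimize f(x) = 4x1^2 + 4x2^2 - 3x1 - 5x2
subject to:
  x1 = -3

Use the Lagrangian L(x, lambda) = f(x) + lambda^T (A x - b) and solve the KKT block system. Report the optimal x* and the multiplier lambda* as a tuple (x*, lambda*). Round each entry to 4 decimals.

Form the Lagrangian:
  L(x, lambda) = (1/2) x^T Q x + c^T x + lambda^T (A x - b)
Stationarity (grad_x L = 0): Q x + c + A^T lambda = 0.
Primal feasibility: A x = b.

This gives the KKT block system:
  [ Q   A^T ] [ x     ]   [-c ]
  [ A    0  ] [ lambda ] = [ b ]

Solving the linear system:
  x*      = (-3, 0.625)
  lambda* = (27)
  f(x*)   = 43.4375

x* = (-3, 0.625), lambda* = (27)


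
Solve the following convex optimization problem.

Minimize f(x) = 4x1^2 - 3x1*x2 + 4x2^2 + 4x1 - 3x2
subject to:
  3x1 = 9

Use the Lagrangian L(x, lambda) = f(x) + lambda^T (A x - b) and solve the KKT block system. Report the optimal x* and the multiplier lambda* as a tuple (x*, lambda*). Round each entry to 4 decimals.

Form the Lagrangian:
  L(x, lambda) = (1/2) x^T Q x + c^T x + lambda^T (A x - b)
Stationarity (grad_x L = 0): Q x + c + A^T lambda = 0.
Primal feasibility: A x = b.

This gives the KKT block system:
  [ Q   A^T ] [ x     ]   [-c ]
  [ A    0  ] [ lambda ] = [ b ]

Solving the linear system:
  x*      = (3, 1.5)
  lambda* = (-7.8333)
  f(x*)   = 39

x* = (3, 1.5), lambda* = (-7.8333)


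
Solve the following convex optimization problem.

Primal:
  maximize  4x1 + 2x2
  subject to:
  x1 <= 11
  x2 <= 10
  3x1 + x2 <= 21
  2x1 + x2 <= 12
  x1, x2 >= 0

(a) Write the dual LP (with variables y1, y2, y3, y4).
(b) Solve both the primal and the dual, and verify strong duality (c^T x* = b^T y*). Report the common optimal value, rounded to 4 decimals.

The standard primal-dual pair for 'max c^T x s.t. A x <= b, x >= 0' is:
  Dual:  min b^T y  s.t.  A^T y >= c,  y >= 0.

So the dual LP is:
  minimize  11y1 + 10y2 + 21y3 + 12y4
  subject to:
    y1 + 3y3 + 2y4 >= 4
    y2 + y3 + y4 >= 2
    y1, y2, y3, y4 >= 0

Solving the primal: x* = (1, 10).
  primal value c^T x* = 24.
Solving the dual: y* = (0, 0, 0, 2).
  dual value b^T y* = 24.
Strong duality: c^T x* = b^T y*. Confirmed.

24


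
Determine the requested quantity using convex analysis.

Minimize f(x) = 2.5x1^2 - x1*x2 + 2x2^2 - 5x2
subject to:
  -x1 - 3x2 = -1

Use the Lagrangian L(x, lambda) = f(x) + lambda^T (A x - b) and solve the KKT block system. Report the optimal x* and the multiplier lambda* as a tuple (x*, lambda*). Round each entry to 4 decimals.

Form the Lagrangian:
  L(x, lambda) = (1/2) x^T Q x + c^T x + lambda^T (A x - b)
Stationarity (grad_x L = 0): Q x + c + A^T lambda = 0.
Primal feasibility: A x = b.

This gives the KKT block system:
  [ Q   A^T ] [ x     ]   [-c ]
  [ A    0  ] [ lambda ] = [ b ]

Solving the linear system:
  x*      = (-0.1455, 0.3818)
  lambda* = (-1.1091)
  f(x*)   = -1.5091

x* = (-0.1455, 0.3818), lambda* = (-1.1091)


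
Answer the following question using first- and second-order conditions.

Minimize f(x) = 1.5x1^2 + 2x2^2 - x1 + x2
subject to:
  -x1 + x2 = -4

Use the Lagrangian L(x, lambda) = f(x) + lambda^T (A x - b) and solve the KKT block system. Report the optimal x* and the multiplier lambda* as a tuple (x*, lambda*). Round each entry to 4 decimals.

Form the Lagrangian:
  L(x, lambda) = (1/2) x^T Q x + c^T x + lambda^T (A x - b)
Stationarity (grad_x L = 0): Q x + c + A^T lambda = 0.
Primal feasibility: A x = b.

This gives the KKT block system:
  [ Q   A^T ] [ x     ]   [-c ]
  [ A    0  ] [ lambda ] = [ b ]

Solving the linear system:
  x*      = (2.2857, -1.7143)
  lambda* = (5.8571)
  f(x*)   = 9.7143

x* = (2.2857, -1.7143), lambda* = (5.8571)


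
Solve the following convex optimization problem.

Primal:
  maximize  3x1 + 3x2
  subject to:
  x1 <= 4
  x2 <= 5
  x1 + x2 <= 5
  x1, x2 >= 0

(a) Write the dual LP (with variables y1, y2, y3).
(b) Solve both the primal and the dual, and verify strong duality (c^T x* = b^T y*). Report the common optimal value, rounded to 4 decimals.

The standard primal-dual pair for 'max c^T x s.t. A x <= b, x >= 0' is:
  Dual:  min b^T y  s.t.  A^T y >= c,  y >= 0.

So the dual LP is:
  minimize  4y1 + 5y2 + 5y3
  subject to:
    y1 + y3 >= 3
    y2 + y3 >= 3
    y1, y2, y3 >= 0

Solving the primal: x* = (0, 5).
  primal value c^T x* = 15.
Solving the dual: y* = (0, 0, 3).
  dual value b^T y* = 15.
Strong duality: c^T x* = b^T y*. Confirmed.

15


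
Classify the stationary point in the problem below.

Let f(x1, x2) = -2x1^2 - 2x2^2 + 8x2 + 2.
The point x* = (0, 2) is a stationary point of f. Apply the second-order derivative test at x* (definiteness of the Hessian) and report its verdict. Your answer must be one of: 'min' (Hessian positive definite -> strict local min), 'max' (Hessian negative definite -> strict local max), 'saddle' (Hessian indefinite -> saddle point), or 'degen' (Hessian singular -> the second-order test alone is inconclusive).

Compute the Hessian H = grad^2 f:
  H = [[-4, 0], [0, -4]]
Verify stationarity: grad f(x*) = H x* + g = (0, 0).
Eigenvalues of H: -4, -4.
Both eigenvalues < 0, so H is negative definite -> x* is a strict local max.

max


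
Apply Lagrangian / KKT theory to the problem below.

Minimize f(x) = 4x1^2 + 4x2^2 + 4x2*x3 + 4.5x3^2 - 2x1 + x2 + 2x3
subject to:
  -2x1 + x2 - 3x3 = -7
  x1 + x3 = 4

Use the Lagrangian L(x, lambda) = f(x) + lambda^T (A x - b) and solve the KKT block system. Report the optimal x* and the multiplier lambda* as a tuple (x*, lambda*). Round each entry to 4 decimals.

Form the Lagrangian:
  L(x, lambda) = (1/2) x^T Q x + c^T x + lambda^T (A x - b)
Stationarity (grad_x L = 0): Q x + c + A^T lambda = 0.
Primal feasibility: A x = b.

This gives the KKT block system:
  [ Q   A^T ] [ x     ]   [-c ]
  [ A    0  ] [ lambda ] = [ b ]

Solving the linear system:
  x*      = (3.5455, 1.4545, 0.4545)
  lambda* = (-14.4545, -55.2727)
  f(x*)   = 57.5909

x* = (3.5455, 1.4545, 0.4545), lambda* = (-14.4545, -55.2727)


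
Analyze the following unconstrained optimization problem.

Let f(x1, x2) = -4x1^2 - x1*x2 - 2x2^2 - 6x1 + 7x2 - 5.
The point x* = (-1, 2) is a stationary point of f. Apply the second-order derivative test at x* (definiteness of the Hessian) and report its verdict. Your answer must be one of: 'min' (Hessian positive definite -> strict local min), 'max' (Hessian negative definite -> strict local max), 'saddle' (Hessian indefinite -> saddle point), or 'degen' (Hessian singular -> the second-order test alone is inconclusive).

Compute the Hessian H = grad^2 f:
  H = [[-8, -1], [-1, -4]]
Verify stationarity: grad f(x*) = H x* + g = (0, 0).
Eigenvalues of H: -8.2361, -3.7639.
Both eigenvalues < 0, so H is negative definite -> x* is a strict local max.

max


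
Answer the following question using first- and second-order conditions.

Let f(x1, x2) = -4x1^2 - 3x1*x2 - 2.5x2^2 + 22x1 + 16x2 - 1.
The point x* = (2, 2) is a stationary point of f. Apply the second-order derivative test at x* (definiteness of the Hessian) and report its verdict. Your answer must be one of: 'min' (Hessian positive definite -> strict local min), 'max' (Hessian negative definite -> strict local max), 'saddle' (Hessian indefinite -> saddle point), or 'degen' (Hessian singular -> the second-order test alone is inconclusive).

Compute the Hessian H = grad^2 f:
  H = [[-8, -3], [-3, -5]]
Verify stationarity: grad f(x*) = H x* + g = (0, 0).
Eigenvalues of H: -9.8541, -3.1459.
Both eigenvalues < 0, so H is negative definite -> x* is a strict local max.

max


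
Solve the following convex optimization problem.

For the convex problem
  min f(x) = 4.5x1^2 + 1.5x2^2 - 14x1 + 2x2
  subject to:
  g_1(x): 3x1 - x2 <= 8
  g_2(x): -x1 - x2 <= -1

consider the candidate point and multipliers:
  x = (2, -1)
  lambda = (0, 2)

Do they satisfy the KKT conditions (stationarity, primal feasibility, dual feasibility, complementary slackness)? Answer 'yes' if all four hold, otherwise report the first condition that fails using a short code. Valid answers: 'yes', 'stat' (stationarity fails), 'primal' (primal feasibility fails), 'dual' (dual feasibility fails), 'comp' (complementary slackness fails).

Gradient of f: grad f(x) = Q x + c = (4, -1)
Constraint values g_i(x) = a_i^T x - b_i:
  g_1((2, -1)) = -1
  g_2((2, -1)) = 0
Stationarity residual: grad f(x) + sum_i lambda_i a_i = (2, -3)
  -> stationarity FAILS
Primal feasibility (all g_i <= 0): OK
Dual feasibility (all lambda_i >= 0): OK
Complementary slackness (lambda_i * g_i(x) = 0 for all i): OK

Verdict: the first failing condition is stationarity -> stat.

stat


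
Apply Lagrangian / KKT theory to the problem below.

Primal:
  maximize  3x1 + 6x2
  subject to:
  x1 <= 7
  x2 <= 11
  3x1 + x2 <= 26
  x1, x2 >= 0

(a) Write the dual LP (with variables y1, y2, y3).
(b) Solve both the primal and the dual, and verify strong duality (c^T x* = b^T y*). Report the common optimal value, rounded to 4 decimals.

The standard primal-dual pair for 'max c^T x s.t. A x <= b, x >= 0' is:
  Dual:  min b^T y  s.t.  A^T y >= c,  y >= 0.

So the dual LP is:
  minimize  7y1 + 11y2 + 26y3
  subject to:
    y1 + 3y3 >= 3
    y2 + y3 >= 6
    y1, y2, y3 >= 0

Solving the primal: x* = (5, 11).
  primal value c^T x* = 81.
Solving the dual: y* = (0, 5, 1).
  dual value b^T y* = 81.
Strong duality: c^T x* = b^T y*. Confirmed.

81


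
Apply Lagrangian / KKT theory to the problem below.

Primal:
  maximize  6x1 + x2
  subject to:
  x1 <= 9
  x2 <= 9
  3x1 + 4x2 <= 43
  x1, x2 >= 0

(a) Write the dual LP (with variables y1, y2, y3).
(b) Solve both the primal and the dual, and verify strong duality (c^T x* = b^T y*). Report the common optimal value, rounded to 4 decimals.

The standard primal-dual pair for 'max c^T x s.t. A x <= b, x >= 0' is:
  Dual:  min b^T y  s.t.  A^T y >= c,  y >= 0.

So the dual LP is:
  minimize  9y1 + 9y2 + 43y3
  subject to:
    y1 + 3y3 >= 6
    y2 + 4y3 >= 1
    y1, y2, y3 >= 0

Solving the primal: x* = (9, 4).
  primal value c^T x* = 58.
Solving the dual: y* = (5.25, 0, 0.25).
  dual value b^T y* = 58.
Strong duality: c^T x* = b^T y*. Confirmed.

58


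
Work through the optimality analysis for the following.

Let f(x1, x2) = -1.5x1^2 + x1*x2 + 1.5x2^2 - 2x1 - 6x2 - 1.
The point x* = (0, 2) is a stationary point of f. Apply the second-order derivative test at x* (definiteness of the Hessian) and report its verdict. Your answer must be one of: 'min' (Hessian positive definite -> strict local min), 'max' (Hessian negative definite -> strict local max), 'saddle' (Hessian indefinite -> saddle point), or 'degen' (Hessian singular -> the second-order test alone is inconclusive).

Compute the Hessian H = grad^2 f:
  H = [[-3, 1], [1, 3]]
Verify stationarity: grad f(x*) = H x* + g = (0, 0).
Eigenvalues of H: -3.1623, 3.1623.
Eigenvalues have mixed signs, so H is indefinite -> x* is a saddle point.

saddle


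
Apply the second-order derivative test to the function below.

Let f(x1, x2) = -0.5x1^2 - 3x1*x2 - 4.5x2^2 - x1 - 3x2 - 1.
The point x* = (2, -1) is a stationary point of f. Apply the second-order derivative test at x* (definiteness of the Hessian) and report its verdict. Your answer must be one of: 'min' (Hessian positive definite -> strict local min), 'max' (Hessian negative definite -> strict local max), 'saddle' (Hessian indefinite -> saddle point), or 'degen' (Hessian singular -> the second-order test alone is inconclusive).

Compute the Hessian H = grad^2 f:
  H = [[-1, -3], [-3, -9]]
Verify stationarity: grad f(x*) = H x* + g = (0, 0).
Eigenvalues of H: -10, 0.
H has a zero eigenvalue (singular; negative semidefinite but not definite), so H is neither positive definite, negative definite, nor indefinite. The second-order test alone is inconclusive -> degen.
(Indeed, f is constant along the null direction of H through x*, so x* is not a strict local extremum.)

degen


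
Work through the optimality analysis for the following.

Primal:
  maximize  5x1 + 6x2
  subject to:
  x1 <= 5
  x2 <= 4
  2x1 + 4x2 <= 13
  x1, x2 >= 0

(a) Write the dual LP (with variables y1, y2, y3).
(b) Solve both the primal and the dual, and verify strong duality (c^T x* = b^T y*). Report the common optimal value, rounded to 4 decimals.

The standard primal-dual pair for 'max c^T x s.t. A x <= b, x >= 0' is:
  Dual:  min b^T y  s.t.  A^T y >= c,  y >= 0.

So the dual LP is:
  minimize  5y1 + 4y2 + 13y3
  subject to:
    y1 + 2y3 >= 5
    y2 + 4y3 >= 6
    y1, y2, y3 >= 0

Solving the primal: x* = (5, 0.75).
  primal value c^T x* = 29.5.
Solving the dual: y* = (2, 0, 1.5).
  dual value b^T y* = 29.5.
Strong duality: c^T x* = b^T y*. Confirmed.

29.5


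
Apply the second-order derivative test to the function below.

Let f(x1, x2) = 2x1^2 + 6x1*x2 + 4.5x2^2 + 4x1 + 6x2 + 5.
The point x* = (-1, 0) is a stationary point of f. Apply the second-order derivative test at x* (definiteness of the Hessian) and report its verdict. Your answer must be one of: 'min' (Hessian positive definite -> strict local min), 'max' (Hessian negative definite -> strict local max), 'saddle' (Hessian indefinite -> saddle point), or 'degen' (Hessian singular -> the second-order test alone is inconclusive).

Compute the Hessian H = grad^2 f:
  H = [[4, 6], [6, 9]]
Verify stationarity: grad f(x*) = H x* + g = (0, 0).
Eigenvalues of H: 0, 13.
H has a zero eigenvalue (singular; positive semidefinite but not definite), so H is neither positive definite, negative definite, nor indefinite. The second-order test alone is inconclusive -> degen.
(Indeed, f is constant along the null direction of H through x*, so x* is not a strict local extremum.)

degen


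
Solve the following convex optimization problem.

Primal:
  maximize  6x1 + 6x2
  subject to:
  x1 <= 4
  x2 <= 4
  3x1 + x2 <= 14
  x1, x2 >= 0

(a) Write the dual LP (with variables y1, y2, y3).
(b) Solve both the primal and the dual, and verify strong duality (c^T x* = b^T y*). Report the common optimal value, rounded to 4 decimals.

The standard primal-dual pair for 'max c^T x s.t. A x <= b, x >= 0' is:
  Dual:  min b^T y  s.t.  A^T y >= c,  y >= 0.

So the dual LP is:
  minimize  4y1 + 4y2 + 14y3
  subject to:
    y1 + 3y3 >= 6
    y2 + y3 >= 6
    y1, y2, y3 >= 0

Solving the primal: x* = (3.3333, 4).
  primal value c^T x* = 44.
Solving the dual: y* = (0, 4, 2).
  dual value b^T y* = 44.
Strong duality: c^T x* = b^T y*. Confirmed.

44


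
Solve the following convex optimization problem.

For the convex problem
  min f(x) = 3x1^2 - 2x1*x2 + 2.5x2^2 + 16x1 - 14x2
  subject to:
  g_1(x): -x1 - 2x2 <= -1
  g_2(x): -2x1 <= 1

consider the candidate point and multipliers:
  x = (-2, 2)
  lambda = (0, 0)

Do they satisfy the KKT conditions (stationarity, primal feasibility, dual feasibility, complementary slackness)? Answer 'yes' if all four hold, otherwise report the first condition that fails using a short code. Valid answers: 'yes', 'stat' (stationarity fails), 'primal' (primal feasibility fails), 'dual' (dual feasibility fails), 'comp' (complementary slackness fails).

Gradient of f: grad f(x) = Q x + c = (0, 0)
Constraint values g_i(x) = a_i^T x - b_i:
  g_1((-2, 2)) = -1
  g_2((-2, 2)) = 3
Stationarity residual: grad f(x) + sum_i lambda_i a_i = (0, 0)
  -> stationarity OK
Primal feasibility (all g_i <= 0): FAILS
Dual feasibility (all lambda_i >= 0): OK
Complementary slackness (lambda_i * g_i(x) = 0 for all i): OK

Verdict: the first failing condition is primal_feasibility -> primal.

primal


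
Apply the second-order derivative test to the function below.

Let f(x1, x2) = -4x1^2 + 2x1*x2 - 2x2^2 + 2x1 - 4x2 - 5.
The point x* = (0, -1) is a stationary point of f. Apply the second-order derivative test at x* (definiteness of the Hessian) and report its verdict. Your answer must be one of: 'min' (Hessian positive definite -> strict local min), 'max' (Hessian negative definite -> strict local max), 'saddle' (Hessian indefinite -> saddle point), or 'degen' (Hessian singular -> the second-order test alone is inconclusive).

Compute the Hessian H = grad^2 f:
  H = [[-8, 2], [2, -4]]
Verify stationarity: grad f(x*) = H x* + g = (0, 0).
Eigenvalues of H: -8.8284, -3.1716.
Both eigenvalues < 0, so H is negative definite -> x* is a strict local max.

max


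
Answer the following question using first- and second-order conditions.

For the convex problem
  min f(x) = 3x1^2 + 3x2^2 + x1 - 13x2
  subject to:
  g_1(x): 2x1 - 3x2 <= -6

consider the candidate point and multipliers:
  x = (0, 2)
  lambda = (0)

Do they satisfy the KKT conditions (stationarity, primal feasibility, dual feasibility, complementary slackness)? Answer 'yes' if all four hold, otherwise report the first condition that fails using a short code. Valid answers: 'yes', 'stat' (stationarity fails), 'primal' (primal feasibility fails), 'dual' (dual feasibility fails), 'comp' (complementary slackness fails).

Gradient of f: grad f(x) = Q x + c = (1, -1)
Constraint values g_i(x) = a_i^T x - b_i:
  g_1((0, 2)) = 0
Stationarity residual: grad f(x) + sum_i lambda_i a_i = (1, -1)
  -> stationarity FAILS
Primal feasibility (all g_i <= 0): OK
Dual feasibility (all lambda_i >= 0): OK
Complementary slackness (lambda_i * g_i(x) = 0 for all i): OK

Verdict: the first failing condition is stationarity -> stat.

stat


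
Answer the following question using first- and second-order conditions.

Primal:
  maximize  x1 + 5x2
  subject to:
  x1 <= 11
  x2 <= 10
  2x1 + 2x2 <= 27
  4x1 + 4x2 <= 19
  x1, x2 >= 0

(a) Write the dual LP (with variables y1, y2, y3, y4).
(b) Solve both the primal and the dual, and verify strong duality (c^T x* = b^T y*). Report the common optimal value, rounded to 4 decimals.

The standard primal-dual pair for 'max c^T x s.t. A x <= b, x >= 0' is:
  Dual:  min b^T y  s.t.  A^T y >= c,  y >= 0.

So the dual LP is:
  minimize  11y1 + 10y2 + 27y3 + 19y4
  subject to:
    y1 + 2y3 + 4y4 >= 1
    y2 + 2y3 + 4y4 >= 5
    y1, y2, y3, y4 >= 0

Solving the primal: x* = (0, 4.75).
  primal value c^T x* = 23.75.
Solving the dual: y* = (0, 0, 0, 1.25).
  dual value b^T y* = 23.75.
Strong duality: c^T x* = b^T y*. Confirmed.

23.75


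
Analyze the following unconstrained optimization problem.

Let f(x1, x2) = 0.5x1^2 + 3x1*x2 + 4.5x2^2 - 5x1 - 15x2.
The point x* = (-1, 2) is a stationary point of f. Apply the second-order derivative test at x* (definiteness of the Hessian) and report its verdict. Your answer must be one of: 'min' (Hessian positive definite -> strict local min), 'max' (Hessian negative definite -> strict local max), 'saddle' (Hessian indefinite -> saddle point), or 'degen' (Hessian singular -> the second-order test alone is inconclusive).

Compute the Hessian H = grad^2 f:
  H = [[1, 3], [3, 9]]
Verify stationarity: grad f(x*) = H x* + g = (0, 0).
Eigenvalues of H: 0, 10.
H has a zero eigenvalue (singular; positive semidefinite but not definite), so H is neither positive definite, negative definite, nor indefinite. The second-order test alone is inconclusive -> degen.
(Indeed, f is constant along the null direction of H through x*, so x* is not a strict local extremum.)

degen


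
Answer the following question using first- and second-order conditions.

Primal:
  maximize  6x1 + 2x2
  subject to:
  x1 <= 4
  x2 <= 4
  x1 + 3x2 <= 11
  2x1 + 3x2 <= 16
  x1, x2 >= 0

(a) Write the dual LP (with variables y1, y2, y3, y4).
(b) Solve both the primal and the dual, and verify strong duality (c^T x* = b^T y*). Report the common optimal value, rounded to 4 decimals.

The standard primal-dual pair for 'max c^T x s.t. A x <= b, x >= 0' is:
  Dual:  min b^T y  s.t.  A^T y >= c,  y >= 0.

So the dual LP is:
  minimize  4y1 + 4y2 + 11y3 + 16y4
  subject to:
    y1 + y3 + 2y4 >= 6
    y2 + 3y3 + 3y4 >= 2
    y1, y2, y3, y4 >= 0

Solving the primal: x* = (4, 2.3333).
  primal value c^T x* = 28.6667.
Solving the dual: y* = (5.3333, 0, 0.6667, 0).
  dual value b^T y* = 28.6667.
Strong duality: c^T x* = b^T y*. Confirmed.

28.6667


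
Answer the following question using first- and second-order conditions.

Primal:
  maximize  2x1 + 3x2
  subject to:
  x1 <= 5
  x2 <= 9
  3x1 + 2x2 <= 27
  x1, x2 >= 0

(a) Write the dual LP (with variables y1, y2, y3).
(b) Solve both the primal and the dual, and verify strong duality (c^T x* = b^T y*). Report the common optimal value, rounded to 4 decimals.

The standard primal-dual pair for 'max c^T x s.t. A x <= b, x >= 0' is:
  Dual:  min b^T y  s.t.  A^T y >= c,  y >= 0.

So the dual LP is:
  minimize  5y1 + 9y2 + 27y3
  subject to:
    y1 + 3y3 >= 2
    y2 + 2y3 >= 3
    y1, y2, y3 >= 0

Solving the primal: x* = (3, 9).
  primal value c^T x* = 33.
Solving the dual: y* = (0, 1.6667, 0.6667).
  dual value b^T y* = 33.
Strong duality: c^T x* = b^T y*. Confirmed.

33


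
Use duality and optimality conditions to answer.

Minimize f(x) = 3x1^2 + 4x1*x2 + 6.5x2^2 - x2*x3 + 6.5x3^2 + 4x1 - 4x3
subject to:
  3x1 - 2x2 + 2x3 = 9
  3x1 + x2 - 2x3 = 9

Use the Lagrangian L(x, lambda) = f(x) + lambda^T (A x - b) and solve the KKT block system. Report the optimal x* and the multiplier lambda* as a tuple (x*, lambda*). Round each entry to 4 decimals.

Form the Lagrangian:
  L(x, lambda) = (1/2) x^T Q x + c^T x + lambda^T (A x - b)
Stationarity (grad_x L = 0): Q x + c + A^T lambda = 0.
Primal feasibility: A x = b.

This gives the KKT block system:
  [ Q   A^T ] [ x     ]   [-c ]
  [ A    0  ] [ lambda ] = [ b ]

Solving the linear system:
  x*      = (2.8961, -0.6236, -0.4677)
  lambda* = (-0.7829, -5.5111)
  f(x*)   = 35.0506

x* = (2.8961, -0.6236, -0.4677), lambda* = (-0.7829, -5.5111)


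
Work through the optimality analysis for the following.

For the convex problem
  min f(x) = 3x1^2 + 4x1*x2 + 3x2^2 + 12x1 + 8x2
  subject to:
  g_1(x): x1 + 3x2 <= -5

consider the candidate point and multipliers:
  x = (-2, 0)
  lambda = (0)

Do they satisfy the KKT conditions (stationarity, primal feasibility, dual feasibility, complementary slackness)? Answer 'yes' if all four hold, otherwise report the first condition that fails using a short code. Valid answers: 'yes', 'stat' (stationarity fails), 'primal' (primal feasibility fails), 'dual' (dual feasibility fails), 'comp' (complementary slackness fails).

Gradient of f: grad f(x) = Q x + c = (0, 0)
Constraint values g_i(x) = a_i^T x - b_i:
  g_1((-2, 0)) = 3
Stationarity residual: grad f(x) + sum_i lambda_i a_i = (0, 0)
  -> stationarity OK
Primal feasibility (all g_i <= 0): FAILS
Dual feasibility (all lambda_i >= 0): OK
Complementary slackness (lambda_i * g_i(x) = 0 for all i): OK

Verdict: the first failing condition is primal_feasibility -> primal.

primal


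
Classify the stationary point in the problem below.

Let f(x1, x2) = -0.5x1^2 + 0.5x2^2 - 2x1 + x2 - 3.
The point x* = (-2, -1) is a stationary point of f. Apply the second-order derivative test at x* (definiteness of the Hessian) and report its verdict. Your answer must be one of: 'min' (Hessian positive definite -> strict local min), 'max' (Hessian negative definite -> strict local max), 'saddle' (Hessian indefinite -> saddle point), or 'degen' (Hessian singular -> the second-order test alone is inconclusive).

Compute the Hessian H = grad^2 f:
  H = [[-1, 0], [0, 1]]
Verify stationarity: grad f(x*) = H x* + g = (0, 0).
Eigenvalues of H: -1, 1.
Eigenvalues have mixed signs, so H is indefinite -> x* is a saddle point.

saddle


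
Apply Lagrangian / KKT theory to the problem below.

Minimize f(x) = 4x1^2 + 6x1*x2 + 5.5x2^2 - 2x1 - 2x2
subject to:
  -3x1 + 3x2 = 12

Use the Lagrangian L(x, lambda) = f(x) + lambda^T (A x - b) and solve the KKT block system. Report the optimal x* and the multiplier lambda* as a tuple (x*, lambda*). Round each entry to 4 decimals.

Form the Lagrangian:
  L(x, lambda) = (1/2) x^T Q x + c^T x + lambda^T (A x - b)
Stationarity (grad_x L = 0): Q x + c + A^T lambda = 0.
Primal feasibility: A x = b.

This gives the KKT block system:
  [ Q   A^T ] [ x     ]   [-c ]
  [ A    0  ] [ lambda ] = [ b ]

Solving the linear system:
  x*      = (-2.0645, 1.9355)
  lambda* = (-2.3011)
  f(x*)   = 13.9355

x* = (-2.0645, 1.9355), lambda* = (-2.3011)
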